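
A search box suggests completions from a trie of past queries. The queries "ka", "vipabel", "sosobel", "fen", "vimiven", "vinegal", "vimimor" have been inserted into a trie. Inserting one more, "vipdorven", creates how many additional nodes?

6

Walking "vipdorven" from the root, the first 3 characters ("vip") follow existing edges; "d" is the first miss.
Each of the 6 remaining characters creates one node.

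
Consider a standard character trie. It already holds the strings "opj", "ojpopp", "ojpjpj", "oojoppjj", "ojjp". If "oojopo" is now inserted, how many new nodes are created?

1

"oojop" is already a path in the trie; the remaining "o" must be added.
So 6 − 5 = 1 new nodes.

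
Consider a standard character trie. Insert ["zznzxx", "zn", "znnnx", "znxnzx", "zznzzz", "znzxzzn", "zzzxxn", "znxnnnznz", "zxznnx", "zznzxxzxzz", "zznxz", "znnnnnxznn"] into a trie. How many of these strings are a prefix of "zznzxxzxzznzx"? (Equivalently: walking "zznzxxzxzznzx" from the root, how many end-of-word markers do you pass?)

2

Traverse "zznzxxzxzznzx" character by character; count nodes along the way that are marked as word ends.
Prefixes of the query that are stored words: "zznzxx", "zznzxxzxzz"
Count: 2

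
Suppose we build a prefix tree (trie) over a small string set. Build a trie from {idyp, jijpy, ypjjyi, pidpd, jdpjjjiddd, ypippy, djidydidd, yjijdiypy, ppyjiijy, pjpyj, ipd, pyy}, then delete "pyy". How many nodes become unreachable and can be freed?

After clearing the end-marker at "pyy", prune upward until reaching a node still needed by another word.
The suffix "yy" (2 nodes) is used only by "pyy"; the node for "p" still has the child "i", so pruning stops there.
Nodes removed: 2

2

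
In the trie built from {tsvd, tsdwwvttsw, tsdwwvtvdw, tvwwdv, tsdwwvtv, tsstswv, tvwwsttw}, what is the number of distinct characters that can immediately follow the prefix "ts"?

3

The children of the "ts" node are the distinct next characters among strings starting with "ts".
Characters that immediately follow "ts" among the stored strings: {d, s, v}.
That node has 3 child edges.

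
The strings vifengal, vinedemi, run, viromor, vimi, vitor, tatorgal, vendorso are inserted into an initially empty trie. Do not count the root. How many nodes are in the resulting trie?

For each word, the new-node count is its length minus the longest prefix already in the trie:
  "vifengal" → 8 new (v, i, f, e, n, g, a, l)
  "vinedemi" → prefix "vi" already present; 6 new (n, e, d, e, m, i)
  "run" → 3 new (r, u, n)
  "viromor" → prefix "vi" already present; 5 new (r, o, m, o, r)
  "vimi" → prefix "vi" already present; 2 new (m, i)
  "vitor" → prefix "vi" already present; 3 new (t, o, r)
  "tatorgal" → 8 new (t, a, t, o, r, g, a, l)
  "vendorso" → prefix "v" already present; 7 new (e, n, d, o, r, s, o)
Total nodes = 8 + 6 + 3 + 5 + 2 + 3 + 8 + 7 = 42

42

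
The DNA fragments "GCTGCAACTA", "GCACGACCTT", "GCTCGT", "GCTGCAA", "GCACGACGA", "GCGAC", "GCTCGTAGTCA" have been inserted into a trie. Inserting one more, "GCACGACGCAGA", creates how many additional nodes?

4

Walking "GCACGACGCAGA" from the root, the first 8 characters ("GCACGACG") follow existing edges; "C" is the first miss.
New nodes needed: |"GCACGACGCAGA"| − 8 = 12 − 8 = 4.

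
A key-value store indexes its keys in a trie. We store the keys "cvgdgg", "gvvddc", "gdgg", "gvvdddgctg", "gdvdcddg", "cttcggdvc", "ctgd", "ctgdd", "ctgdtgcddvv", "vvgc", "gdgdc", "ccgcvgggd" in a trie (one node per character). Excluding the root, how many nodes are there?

Count nodes per top-level branch (shared prefixes stored once):
  'c'-branch (ccgcvgggd, ctgd, ctgdd, ctgdtgcddvv, cttcggdvc, cvgdgg): 32 nodes
  'g'-branch (gdgdc, gdgg, gdvdcddg, gvvddc, gvvdddgctg): 22 nodes
  'v'-branch (vvgc): 4 nodes
Sum: 58

58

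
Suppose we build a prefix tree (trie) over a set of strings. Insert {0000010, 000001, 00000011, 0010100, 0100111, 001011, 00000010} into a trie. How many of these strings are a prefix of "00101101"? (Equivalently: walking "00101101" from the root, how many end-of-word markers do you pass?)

Traverse "00101101" character by character; count nodes along the way that are marked as word ends.
Prefixes of the query that are stored words: "001011"
Count: 1

1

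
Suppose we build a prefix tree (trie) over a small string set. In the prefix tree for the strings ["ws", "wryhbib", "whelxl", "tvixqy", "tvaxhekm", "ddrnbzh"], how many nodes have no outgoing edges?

Leaves are exactly the stored words that no other stored word extends.
Those words: "ddrnbzh", "tvaxhekm", "tvixqy", "whelxl", "wryhbib", "ws"
Leaf count: 6

6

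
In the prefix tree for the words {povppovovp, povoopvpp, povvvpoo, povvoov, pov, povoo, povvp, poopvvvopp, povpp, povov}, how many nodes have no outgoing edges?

7

A leaf is a node with no children — equivalently, the end of a word that is not a proper prefix of any other stored word.
Those words: "poopvvvopp", "povoopvpp", "povov", "povppovovp", "povvoov", "povvp", "povvvpoo"
Leaf count: 7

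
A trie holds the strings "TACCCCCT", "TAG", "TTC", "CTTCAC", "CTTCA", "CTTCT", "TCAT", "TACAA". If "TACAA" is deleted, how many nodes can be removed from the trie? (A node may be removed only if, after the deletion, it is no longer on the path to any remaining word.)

Walk "TACAA" from the leaf back toward the root, removing each node that no remaining word uses.
The suffix "AA" (2 nodes) is used only by "TACAA"; the node for "TAC" still has the child "C", so pruning stops there.
Nodes removed: 2

2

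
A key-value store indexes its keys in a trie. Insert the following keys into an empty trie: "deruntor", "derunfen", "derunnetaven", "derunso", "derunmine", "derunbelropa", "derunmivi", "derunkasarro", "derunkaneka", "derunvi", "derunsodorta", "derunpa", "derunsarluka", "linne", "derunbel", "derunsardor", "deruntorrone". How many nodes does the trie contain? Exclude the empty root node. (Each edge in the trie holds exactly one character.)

71

Count nodes per top-level branch (shared prefixes stored once):
  'd'-branch (derunbel, derunbelropa, derunfen, derunkaneka, derunkasarro, derunmine, derunmivi, derunnetaven, derunpa, derunsardor, derunsarluka, derunso, derunsodorta, deruntor, deruntorrone, derunvi): 66 nodes
  'l'-branch (linne): 5 nodes
Sum: 71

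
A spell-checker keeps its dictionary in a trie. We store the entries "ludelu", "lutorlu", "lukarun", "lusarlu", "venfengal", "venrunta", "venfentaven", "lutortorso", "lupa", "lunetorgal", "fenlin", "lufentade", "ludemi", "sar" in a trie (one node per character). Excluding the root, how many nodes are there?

73

Insert word by word; a character creates a node only if that edge doesn't already exist:
  "ludelu" → 6 new (l, u, d, e, l, u)
  "lutorlu" → prefix "lu" already present; 5 new (t, o, r, l, u)
  "lukarun" → prefix "lu" already present; 5 new (k, a, r, u, n)
  "lusarlu" → prefix "lu" already present; 5 new (s, a, r, l, u)
  "venfengal" → 9 new (v, e, n, f, e, n, g, a, l)
  "venrunta" → prefix "ven" already present; 5 new (r, u, n, t, a)
  "venfentaven" → prefix "venfen" already present; 5 new (t, a, v, e, n)
  "lutortorso" → prefix "lutor" already present; 5 new (t, o, r, s, o)
  "lupa" → prefix "lu" already present; 2 new (p, a)
  "lunetorgal" → prefix "lu" already present; 8 new (n, e, t, o, r, g, a, l)
  "fenlin" → 6 new (f, e, n, l, i, n)
  "lufentade" → prefix "lu" already present; 7 new (f, e, n, t, a, d, e)
  "ludemi" → prefix "lude" already present; 2 new (m, i)
  "sar" → 3 new (s, a, r)
Total nodes = 6 + 5 + 5 + 5 + 9 + 5 + 5 + 5 + 2 + 8 + 6 + 7 + 2 + 3 = 73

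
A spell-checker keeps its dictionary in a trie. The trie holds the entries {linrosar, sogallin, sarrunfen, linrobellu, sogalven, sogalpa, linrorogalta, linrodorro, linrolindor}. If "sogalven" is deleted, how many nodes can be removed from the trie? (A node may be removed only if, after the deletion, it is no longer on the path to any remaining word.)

3

A node on "sogalven"'s path can go only if nothing else ends at it or branches off below it.
The suffix "ven" (3 nodes) is used only by "sogalven"; the node for "sogal" still has the child "l", so pruning stops there.
Nodes removed: 3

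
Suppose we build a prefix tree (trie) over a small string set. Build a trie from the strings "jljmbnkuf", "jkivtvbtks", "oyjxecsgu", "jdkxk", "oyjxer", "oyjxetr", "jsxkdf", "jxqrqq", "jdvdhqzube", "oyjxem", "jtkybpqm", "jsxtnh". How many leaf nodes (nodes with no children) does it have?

12

A leaf is a node with no children — equivalently, the end of a word that is not a proper prefix of any other stored word.
Those words: "jdkxk", "jdvdhqzube", "jkivtvbtks", "jljmbnkuf", "jsxkdf", "jsxtnh", "jtkybpqm", "jxqrqq", "oyjxecsgu", "oyjxem", "oyjxer", "oyjxetr"
Leaf count: 12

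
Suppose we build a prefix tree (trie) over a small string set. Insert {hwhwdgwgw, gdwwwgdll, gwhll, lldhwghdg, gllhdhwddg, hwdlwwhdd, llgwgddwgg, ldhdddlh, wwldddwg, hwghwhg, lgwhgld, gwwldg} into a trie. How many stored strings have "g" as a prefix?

Traverse to the node for "g", then collect every word in that subtree.
Matches: "gdwwwgdll", "gllhdhwddg", "gwhll", "gwwldg"
Count: 4

4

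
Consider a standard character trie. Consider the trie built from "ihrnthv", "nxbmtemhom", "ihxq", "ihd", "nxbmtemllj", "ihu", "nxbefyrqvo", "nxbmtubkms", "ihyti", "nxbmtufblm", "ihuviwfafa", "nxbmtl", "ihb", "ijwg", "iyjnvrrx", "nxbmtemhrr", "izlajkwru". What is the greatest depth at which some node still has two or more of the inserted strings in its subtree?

8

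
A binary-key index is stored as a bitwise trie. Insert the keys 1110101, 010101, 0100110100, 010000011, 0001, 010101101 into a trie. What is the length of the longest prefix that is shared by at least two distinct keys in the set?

6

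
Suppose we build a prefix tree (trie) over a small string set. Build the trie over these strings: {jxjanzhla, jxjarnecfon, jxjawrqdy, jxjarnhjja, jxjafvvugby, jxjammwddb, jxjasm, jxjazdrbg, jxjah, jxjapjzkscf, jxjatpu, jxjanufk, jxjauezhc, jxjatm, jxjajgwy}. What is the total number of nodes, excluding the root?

69

Trace insertions, counting only characters that open a new branch:
  "jxjanzhla" → 9 new (j, x, j, a, n, z, h, l, a)
  "jxjarnecfon" → prefix "jxja" already present; 7 new (r, n, e, c, f, o, n)
  "jxjawrqdy" → prefix "jxja" already present; 5 new (w, r, q, d, y)
  "jxjarnhjja" → prefix "jxjarn" already present; 4 new (h, j, j, a)
  "jxjafvvugby" → prefix "jxja" already present; 7 new (f, v, v, u, g, b, y)
  "jxjammwddb" → prefix "jxja" already present; 6 new (m, m, w, d, d, b)
  "jxjasm" → prefix "jxja" already present; 2 new (s, m)
  "jxjazdrbg" → prefix "jxja" already present; 5 new (z, d, r, b, g)
  "jxjah" → prefix "jxja" already present; 1 new (h)
  "jxjapjzkscf" → prefix "jxja" already present; 7 new (p, j, z, k, s, c, f)
  "jxjatpu" → prefix "jxja" already present; 3 new (t, p, u)
  "jxjanufk" → prefix "jxjan" already present; 3 new (u, f, k)
  "jxjauezhc" → prefix "jxja" already present; 5 new (u, e, z, h, c)
  "jxjatm" → prefix "jxjat" already present; 1 new (m)
  "jxjajgwy" → prefix "jxja" already present; 4 new (j, g, w, y)
Total nodes = 9 + 7 + 5 + 4 + 7 + 6 + 2 + 5 + 1 + 7 + 3 + 3 + 5 + 1 + 4 = 69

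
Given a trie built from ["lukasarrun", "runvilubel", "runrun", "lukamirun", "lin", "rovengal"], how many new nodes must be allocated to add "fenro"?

5

Nothing in the trie begins with "f"; the whole of "fenro" is new.
5 − 0 = 5 new nodes.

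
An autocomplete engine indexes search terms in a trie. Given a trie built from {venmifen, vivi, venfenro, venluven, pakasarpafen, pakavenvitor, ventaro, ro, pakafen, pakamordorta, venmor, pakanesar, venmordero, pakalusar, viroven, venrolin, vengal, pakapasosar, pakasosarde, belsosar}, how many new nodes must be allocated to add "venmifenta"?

2

"venmifen" is already a path in the trie; the remaining "ta" must be added.
So 10 − 8 = 2 new nodes.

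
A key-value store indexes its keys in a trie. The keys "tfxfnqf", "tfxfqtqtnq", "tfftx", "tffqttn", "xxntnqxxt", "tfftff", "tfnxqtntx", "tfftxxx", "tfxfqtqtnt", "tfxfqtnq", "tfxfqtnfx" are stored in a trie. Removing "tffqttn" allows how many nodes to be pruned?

4

A node on "tffqttn"'s path can go only if nothing else ends at it or branches off below it.
The suffix "qttn" (4 nodes) is used only by "tffqttn"; the node for "tff" still has the child "t", so pruning stops there.
Nodes removed: 4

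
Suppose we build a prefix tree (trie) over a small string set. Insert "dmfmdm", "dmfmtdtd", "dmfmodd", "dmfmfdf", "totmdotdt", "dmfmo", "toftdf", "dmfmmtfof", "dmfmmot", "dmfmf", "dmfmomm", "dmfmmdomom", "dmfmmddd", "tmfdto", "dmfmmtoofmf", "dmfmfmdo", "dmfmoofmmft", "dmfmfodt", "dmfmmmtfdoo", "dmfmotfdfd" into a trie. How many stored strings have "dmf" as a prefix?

Traverse to the node for "dmf", then collect every word in that subtree.
Words under "dmf": dmfmdm, dmfmf, dmfmfdf, dmfmfmdo, dmfmfodt, dmfmmddd, dmfmmdomom, dmfmmmtfdoo, dmfmmot, dmfmmtfof, dmfmmtoofmf, dmfmo, dmfmodd, dmfmomm, dmfmoofmmft, dmfmotfdfd, dmfmtdtd
Count: 17

17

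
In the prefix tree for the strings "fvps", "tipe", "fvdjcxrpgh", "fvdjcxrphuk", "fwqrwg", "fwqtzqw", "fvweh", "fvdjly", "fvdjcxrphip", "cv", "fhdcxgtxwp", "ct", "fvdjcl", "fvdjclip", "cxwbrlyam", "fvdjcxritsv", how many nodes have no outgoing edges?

15

Leaves are exactly the stored words that no other stored word extends.
Those words: "ct", "cv", "cxwbrlyam", "fhdcxgtxwp", "fvdjclip", "fvdjcxritsv", "fvdjcxrpgh", "fvdjcxrphip", "fvdjcxrphuk", "fvdjly", "fvps", "fvweh", "fwqrwg", "fwqtzqw", "tipe"
Leaf count: 15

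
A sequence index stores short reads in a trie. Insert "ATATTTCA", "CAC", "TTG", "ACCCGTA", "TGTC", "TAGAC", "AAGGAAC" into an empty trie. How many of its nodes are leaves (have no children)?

7

A leaf is a node with no children — equivalently, the end of a word that is not a proper prefix of any other stored word.
Those words: "AAGGAAC", "ACCCGTA", "ATATTTCA", "CAC", "TAGAC", "TGTC", "TTG"
Leaf count: 7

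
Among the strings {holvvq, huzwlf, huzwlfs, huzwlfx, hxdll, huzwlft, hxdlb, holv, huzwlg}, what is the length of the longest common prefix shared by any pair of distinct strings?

Look for the deepest trie node that still has at least two words in its subtree.
e.g. "huzwlf" and "huzwlfs" share the prefix "huzwlf" of length 6; no pair shares a longer one.
Longest shared-prefix length: 6

6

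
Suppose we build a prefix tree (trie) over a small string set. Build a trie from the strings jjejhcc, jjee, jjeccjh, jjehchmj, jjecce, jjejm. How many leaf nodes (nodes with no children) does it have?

6

A leaf is a node with no children — equivalently, the end of a word that is not a proper prefix of any other stored word.
Those words: "jjecce", "jjeccjh", "jjee", "jjehchmj", "jjejhcc", "jjejm"
Leaf count: 6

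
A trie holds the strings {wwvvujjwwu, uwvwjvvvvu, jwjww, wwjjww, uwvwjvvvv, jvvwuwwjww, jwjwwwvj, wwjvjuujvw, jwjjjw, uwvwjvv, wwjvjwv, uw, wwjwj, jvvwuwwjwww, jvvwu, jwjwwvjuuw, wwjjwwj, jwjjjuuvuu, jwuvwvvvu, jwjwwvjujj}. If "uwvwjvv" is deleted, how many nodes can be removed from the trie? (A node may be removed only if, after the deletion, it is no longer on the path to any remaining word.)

After clearing the end-marker at "uwvwjvv", prune upward until reaching a node still needed by another word.
Every node on "uwvwjvv" is still needed (e.g. by "uwvwjvvvvu"), so nothing is freed.
Nodes removed: 0

0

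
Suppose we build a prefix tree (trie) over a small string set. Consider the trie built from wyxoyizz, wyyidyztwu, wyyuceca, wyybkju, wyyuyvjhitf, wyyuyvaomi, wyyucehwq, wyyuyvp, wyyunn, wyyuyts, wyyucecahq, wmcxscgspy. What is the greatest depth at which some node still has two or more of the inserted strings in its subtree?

8

Equivalently: take the maximum, over all pairs, of their longest common prefix length.
"wyyuceca" and "wyyucecahq" agree on "wyyuceca" (8 characters) before diverging; nothing deeper is shared.
Longest shared-prefix length: 8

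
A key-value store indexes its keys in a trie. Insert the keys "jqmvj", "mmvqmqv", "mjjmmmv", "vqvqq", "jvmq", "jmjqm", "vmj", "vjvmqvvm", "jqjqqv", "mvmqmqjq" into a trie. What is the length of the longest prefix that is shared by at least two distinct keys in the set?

Look for the deepest trie node that still has at least two words in its subtree.
"jqjqqv" and "jqmvj" agree on "jq" (2 characters) before diverging; nothing deeper is shared.
Longest shared-prefix length: 2

2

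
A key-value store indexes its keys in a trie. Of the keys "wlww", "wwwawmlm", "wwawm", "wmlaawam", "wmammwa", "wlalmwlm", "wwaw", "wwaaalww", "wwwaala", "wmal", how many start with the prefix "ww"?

Traverse to the node for "ww", then collect every word in that subtree.
Matches: "wwaaalww", "wwaw", "wwawm", "wwwaala", "wwwawmlm"
Count: 5

5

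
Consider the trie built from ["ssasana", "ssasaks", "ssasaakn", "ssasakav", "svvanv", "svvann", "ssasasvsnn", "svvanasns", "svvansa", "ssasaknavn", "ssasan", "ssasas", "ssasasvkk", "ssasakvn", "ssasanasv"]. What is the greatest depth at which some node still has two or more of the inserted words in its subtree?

7

Equivalently: take the maximum, over all pairs, of their longest common prefix length.
e.g. "ssasana" and "ssasanasv" share the prefix "ssasana" of length 7; no pair shares a longer one.
Longest shared-prefix length: 7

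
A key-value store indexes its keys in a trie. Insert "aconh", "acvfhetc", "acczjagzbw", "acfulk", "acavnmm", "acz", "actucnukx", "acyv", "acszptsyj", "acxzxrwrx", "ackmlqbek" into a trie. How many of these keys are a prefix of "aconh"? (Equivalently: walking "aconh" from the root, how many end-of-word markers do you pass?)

1

Walk "aconh" from the root; an end-of-word marker is hit whenever a stored word is a prefix of "aconh".
Prefixes of the query that are stored words: "aconh"
Count: 1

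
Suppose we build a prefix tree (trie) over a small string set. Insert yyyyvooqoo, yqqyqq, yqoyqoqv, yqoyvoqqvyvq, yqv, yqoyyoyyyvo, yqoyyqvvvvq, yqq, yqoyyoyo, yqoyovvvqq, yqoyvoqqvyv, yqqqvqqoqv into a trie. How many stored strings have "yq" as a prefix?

11

Walk to "yq"; the words in its subtree are exactly those with that prefix.
Words under "yq": yqoyovvvqq, yqoyqoqv, yqoyvoqqvyv, yqoyvoqqvyvq, yqoyyoyo, yqoyyoyyyvo, yqoyyqvvvvq, yqq, yqqqvqqoqv, yqqyqq, yqv
Count: 11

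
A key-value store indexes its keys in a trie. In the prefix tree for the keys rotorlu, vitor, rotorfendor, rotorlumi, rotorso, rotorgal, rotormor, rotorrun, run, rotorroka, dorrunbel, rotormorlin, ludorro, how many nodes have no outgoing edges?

Leaves are exactly the stored words that no other stored word extends.
Those words: "dorrunbel", "ludorro", "rotorfendor", "rotorgal", "rotorlumi", "rotormorlin", "rotorroka", "rotorrun", "rotorso", "run", "vitor"
Leaf count: 11

11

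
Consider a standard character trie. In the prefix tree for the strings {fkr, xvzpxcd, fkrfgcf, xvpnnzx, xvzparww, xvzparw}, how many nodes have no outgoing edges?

A leaf is a node with no children — equivalently, the end of a word that is not a proper prefix of any other stored word.
Those words: "fkrfgcf", "xvpnnzx", "xvzparww", "xvzpxcd"
Leaf count: 4

4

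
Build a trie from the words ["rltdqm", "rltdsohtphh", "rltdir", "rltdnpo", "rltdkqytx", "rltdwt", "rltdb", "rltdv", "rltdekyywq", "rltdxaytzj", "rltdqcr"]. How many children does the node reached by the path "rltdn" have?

1

Walk "rltdn" from the root, arriving at one node.
Distinct next characters after "rltdn": p.
That node has 1 child edge.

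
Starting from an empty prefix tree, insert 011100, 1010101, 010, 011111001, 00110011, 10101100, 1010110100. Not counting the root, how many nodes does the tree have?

32

Trie structure (* marks end of a word):
(root)
├─ 0
│  ├─ 0
│  │  └─ 1
│  │     └─ 1
│  │        └─ 0
│  │           └─ 0
│  │              └─ 1
│  │                 └─ 1 *
│  └─ 1
│     ├─ 0 *
│     └─ 1
│        └─ 1
│           ├─ 0
│           │  └─ 0 *
│           └─ 1
│              └─ 1
│                 └─ 0
│                    └─ 0
│                       └─ 1 *
└─ 1
   └─ 0
      └─ 1
         └─ 0
            └─ 1
               ├─ 0
               │  └─ 1 *
               └─ 1
                  └─ 0
                     ├─ 0 *
                     └─ 1
                        └─ 0
                           └─ 0 *
Counting every labelled node above: 32.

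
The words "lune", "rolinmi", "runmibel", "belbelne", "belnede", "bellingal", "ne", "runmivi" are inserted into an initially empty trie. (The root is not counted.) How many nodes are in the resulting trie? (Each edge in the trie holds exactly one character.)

40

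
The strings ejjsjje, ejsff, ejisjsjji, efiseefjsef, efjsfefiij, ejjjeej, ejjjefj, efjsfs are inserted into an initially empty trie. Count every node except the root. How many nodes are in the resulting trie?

For each word, the new-node count is its length minus the longest prefix already in the trie:
  "ejjsjje" → 7 new (e, j, j, s, j, j, e)
  "ejsff" → prefix "ej" already present; 3 new (s, f, f)
  "ejisjsjji" → prefix "ej" already present; 7 new (i, s, j, s, j, j, i)
  "efiseefjsef" → prefix "e" already present; 10 new (f, i, s, e, e, f, j, s, e, f)
  "efjsfefiij" → prefix "ef" already present; 8 new (j, s, f, e, f, i, i, j)
  "ejjjeej" → prefix "ejj" already present; 4 new (j, e, e, j)
  "ejjjefj" → prefix "ejjje" already present; 2 new (f, j)
  "efjsfs" → prefix "efjsf" already present; 1 new (s)
Total nodes = 7 + 3 + 7 + 10 + 8 + 4 + 2 + 1 = 42

42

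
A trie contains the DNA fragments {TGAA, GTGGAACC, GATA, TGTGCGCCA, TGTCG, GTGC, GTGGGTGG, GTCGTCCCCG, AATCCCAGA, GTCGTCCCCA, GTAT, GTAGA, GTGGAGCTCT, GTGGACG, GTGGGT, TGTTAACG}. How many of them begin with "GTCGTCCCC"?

Walk to "GTCGTCCCC"; the words in its subtree are exactly those with that prefix.
Words under "GTCGTCCCC": GTCGTCCCCA, GTCGTCCCCG
Count: 2

2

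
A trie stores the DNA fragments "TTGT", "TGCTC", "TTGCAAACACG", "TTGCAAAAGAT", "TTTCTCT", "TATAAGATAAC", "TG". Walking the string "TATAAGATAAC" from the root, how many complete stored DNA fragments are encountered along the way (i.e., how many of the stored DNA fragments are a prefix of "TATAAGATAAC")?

Check each prefix of "TATAAGATAAC" against the stored set — each match is an end-marker on the path.
Prefixes of the query that are stored words: "TATAAGATAAC"
Count: 1

1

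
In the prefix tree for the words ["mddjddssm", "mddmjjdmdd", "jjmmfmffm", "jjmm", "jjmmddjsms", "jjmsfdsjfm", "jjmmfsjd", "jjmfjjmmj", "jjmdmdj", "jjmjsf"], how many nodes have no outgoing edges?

A leaf is a node with no children — equivalently, the end of a word that is not a proper prefix of any other stored word.
Those words: "jjmdmdj", "jjmfjjmmj", "jjmjsf", "jjmmddjsms", "jjmmfmffm", "jjmmfsjd", "jjmsfdsjfm", "mddjddssm", "mddmjjdmdd"
Leaf count: 9

9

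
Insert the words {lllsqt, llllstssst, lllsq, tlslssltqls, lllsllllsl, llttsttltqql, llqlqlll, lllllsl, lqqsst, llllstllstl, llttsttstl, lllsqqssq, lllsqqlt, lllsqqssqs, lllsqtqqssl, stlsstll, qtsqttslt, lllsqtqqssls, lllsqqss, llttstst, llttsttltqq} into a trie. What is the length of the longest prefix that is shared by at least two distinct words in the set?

The deepest shared node is where two words last agree before diverging.
"lllsqtqqssl" and "lllsqtqqssls" agree on "lllsqtqqssl" (11 characters) before diverging; nothing deeper is shared.
Longest shared-prefix length: 11

11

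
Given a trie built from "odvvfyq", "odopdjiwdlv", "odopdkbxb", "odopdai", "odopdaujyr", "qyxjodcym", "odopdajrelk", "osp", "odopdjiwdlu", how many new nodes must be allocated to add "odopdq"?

The longest prefix of "odopdq" already in the trie is "odopd" (length 5).
Each of the 1 remaining characters creates one node.

1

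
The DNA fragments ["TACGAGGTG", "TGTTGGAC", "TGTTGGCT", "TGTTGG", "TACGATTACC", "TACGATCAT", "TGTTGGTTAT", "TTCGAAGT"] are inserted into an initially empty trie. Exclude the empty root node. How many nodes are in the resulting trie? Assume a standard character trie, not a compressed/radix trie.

Insert word by word; a character creates a node only if that edge doesn't already exist:
  "TACGAGGTG" → 9 new (T, A, C, G, A, G, G, T, G)
  "TGTTGGAC" → prefix "T" already present; 7 new (G, T, T, G, G, A, C)
  "TGTTGGCT" → prefix "TGTTGG" already present; 2 new (C, T)
  "TGTTGG" → prefix "TGTTGG" already present; 0 new (none)
  "TACGATTACC" → prefix "TACGA" already present; 5 new (T, T, A, C, C)
  "TACGATCAT" → prefix "TACGAT" already present; 3 new (C, A, T)
  "TGTTGGTTAT" → prefix "TGTTGG" already present; 4 new (T, T, A, T)
  "TTCGAAGT" → prefix "T" already present; 7 new (T, C, G, A, A, G, T)
Total nodes = 9 + 7 + 2 + 0 + 5 + 3 + 4 + 7 = 37

37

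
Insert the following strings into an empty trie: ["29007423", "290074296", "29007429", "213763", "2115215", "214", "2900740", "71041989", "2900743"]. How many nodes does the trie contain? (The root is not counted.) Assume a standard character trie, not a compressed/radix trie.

31

Trace insertions, counting only characters that open a new branch:
  "29007423" → 8 new (2, 9, 0, 0, 7, 4, 2, 3)
  "290074296" → prefix "2900742" already present; 2 new (9, 6)
  "29007429" → prefix "29007429" already present; 0 new (none)
  "213763" → prefix "2" already present; 5 new (1, 3, 7, 6, 3)
  "2115215" → prefix "21" already present; 5 new (1, 5, 2, 1, 5)
  "214" → prefix "21" already present; 1 new (4)
  "2900740" → prefix "290074" already present; 1 new (0)
  "71041989" → 8 new (7, 1, 0, 4, 1, 9, 8, 9)
  "2900743" → prefix "290074" already present; 1 new (3)
Total nodes = 8 + 2 + 0 + 5 + 5 + 1 + 1 + 8 + 1 = 31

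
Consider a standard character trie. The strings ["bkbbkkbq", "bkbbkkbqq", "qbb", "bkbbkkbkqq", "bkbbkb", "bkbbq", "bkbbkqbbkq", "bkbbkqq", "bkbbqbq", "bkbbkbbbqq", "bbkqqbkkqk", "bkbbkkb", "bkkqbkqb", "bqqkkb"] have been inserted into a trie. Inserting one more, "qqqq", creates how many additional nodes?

Walking "qqqq" from the root, the first 1 characters ("q") follow existing edges; "q" is the first miss.
So 4 − 1 = 3 new nodes.

3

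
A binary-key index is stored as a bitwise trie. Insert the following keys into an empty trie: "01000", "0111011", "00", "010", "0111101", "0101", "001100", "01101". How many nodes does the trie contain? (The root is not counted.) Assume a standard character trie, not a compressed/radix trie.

Trie structure (* marks end of a word):
(root)
└─ 0
   ├─ 0 *
   │  └─ 1
   │     └─ 1
   │        └─ 0
   │           └─ 0 *
   └─ 1
      ├─ 0 *
      │  ├─ 0
      │  │  └─ 0 *
      │  └─ 1 *
      └─ 1
         ├─ 0
         │  └─ 1 *
         └─ 1
            ├─ 0
            │  └─ 1
            │     └─ 1 *
            └─ 1
               └─ 0
                  └─ 1 *
Counting every labelled node above: 21.

21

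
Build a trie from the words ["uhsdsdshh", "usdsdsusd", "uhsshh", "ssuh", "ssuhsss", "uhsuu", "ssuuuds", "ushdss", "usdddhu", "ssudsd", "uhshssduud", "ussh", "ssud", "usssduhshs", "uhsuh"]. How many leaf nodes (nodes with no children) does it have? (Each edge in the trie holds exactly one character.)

Leaves are exactly the stored words that no other stored word extends.
Those words: "ssudsd", "ssuhsss", "ssuuuds", "uhsdsdshh", "uhshssduud", "uhsshh", "uhsuh", "uhsuu", "usdddhu", "usdsdsusd", "ushdss", "ussh", "usssduhshs"
Leaf count: 13

13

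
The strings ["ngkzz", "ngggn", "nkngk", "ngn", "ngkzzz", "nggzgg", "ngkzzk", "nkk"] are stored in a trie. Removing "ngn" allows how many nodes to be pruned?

1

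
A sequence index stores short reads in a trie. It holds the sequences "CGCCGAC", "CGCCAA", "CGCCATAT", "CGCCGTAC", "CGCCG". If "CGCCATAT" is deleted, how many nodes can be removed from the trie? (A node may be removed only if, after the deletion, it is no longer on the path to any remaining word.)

3

After clearing the end-marker at "CGCCATAT", prune upward until reaching a node still needed by another word.
The suffix "TAT" (3 nodes) is used only by "CGCCATAT"; the node for "CGCCA" still has the child "A", so pruning stops there.
Nodes removed: 3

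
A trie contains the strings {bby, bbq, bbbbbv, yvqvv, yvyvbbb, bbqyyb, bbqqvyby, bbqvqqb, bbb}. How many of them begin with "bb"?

Traverse to the node for "bb", then collect every word in that subtree.
Matches: "bbb", "bbbbbv", "bbq", "bbqqvyby", "bbqvqqb", "bbqyyb", "bby"
Count: 7

7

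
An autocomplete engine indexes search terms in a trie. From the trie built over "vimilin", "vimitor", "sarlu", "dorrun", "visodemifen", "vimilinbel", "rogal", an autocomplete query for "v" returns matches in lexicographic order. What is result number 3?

vimitor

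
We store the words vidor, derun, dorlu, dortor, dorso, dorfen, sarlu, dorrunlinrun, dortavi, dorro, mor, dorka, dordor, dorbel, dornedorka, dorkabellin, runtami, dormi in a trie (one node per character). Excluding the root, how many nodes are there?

Count nodes per top-level branch (shared prefixes stored once):
  'd'-branch (derun, dorbel, dordor, dorfen, dorka, dorkabellin, dorlu, dormi, dornedorka, dorro, dorrunlinrun, dorso, dortavi, dortor): 53 nodes
  'm'-branch (mor): 3 nodes
  'r'-branch (runtami): 7 nodes
  's'-branch (sarlu): 5 nodes
  'v'-branch (vidor): 5 nodes
Sum: 73

73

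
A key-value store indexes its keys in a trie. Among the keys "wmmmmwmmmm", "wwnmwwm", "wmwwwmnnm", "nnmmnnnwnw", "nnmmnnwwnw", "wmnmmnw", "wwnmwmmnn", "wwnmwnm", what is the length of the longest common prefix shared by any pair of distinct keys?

Look for the deepest trie node that still has at least two words in its subtree.
"nnmmnnnwnw" and "nnmmnnwwnw" agree on "nnmmnn" (6 characters) before diverging; nothing deeper is shared.
Longest shared-prefix length: 6

6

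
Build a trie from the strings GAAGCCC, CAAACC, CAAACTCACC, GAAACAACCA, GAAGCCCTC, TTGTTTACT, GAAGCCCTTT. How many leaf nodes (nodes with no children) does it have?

Leaves are exactly the stored words that no other stored word extends.
Those words: "CAAACC", "CAAACTCACC", "GAAACAACCA", "GAAGCCCTC", "GAAGCCCTTT", "TTGTTTACT"
Leaf count: 6

6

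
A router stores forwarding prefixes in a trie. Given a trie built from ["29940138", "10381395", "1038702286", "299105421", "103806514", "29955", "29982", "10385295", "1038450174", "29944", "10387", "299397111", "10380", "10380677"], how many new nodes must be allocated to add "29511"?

3

Walking "29511" from the root, the first 2 characters ("29") follow existing edges; "5" is the first miss.
So 5 − 2 = 3 new nodes.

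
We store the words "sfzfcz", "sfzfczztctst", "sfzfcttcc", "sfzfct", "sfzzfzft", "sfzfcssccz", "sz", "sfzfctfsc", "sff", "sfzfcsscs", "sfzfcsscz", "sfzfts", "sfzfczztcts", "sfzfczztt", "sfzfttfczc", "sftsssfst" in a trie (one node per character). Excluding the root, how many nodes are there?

Insert word by word; a character creates a node only if that edge doesn't already exist:
  "sfzfcz" → 6 new (s, f, z, f, c, z)
  "sfzfczztctst" → prefix "sfzfcz" already present; 6 new (z, t, c, t, s, t)
  "sfzfcttcc" → prefix "sfzfc" already present; 4 new (t, t, c, c)
  "sfzfct" → prefix "sfzfct" already present; 0 new (none)
  "sfzzfzft" → prefix "sfz" already present; 5 new (z, f, z, f, t)
  "sfzfcssccz" → prefix "sfzfc" already present; 5 new (s, s, c, c, z)
  "sz" → prefix "s" already present; 1 new (z)
  "sfzfctfsc" → prefix "sfzfct" already present; 3 new (f, s, c)
  "sff" → prefix "sf" already present; 1 new (f)
  "sfzfcsscs" → prefix "sfzfcssc" already present; 1 new (s)
  "sfzfcsscz" → prefix "sfzfcssc" already present; 1 new (z)
  "sfzfts" → prefix "sfzf" already present; 2 new (t, s)
  "sfzfczztcts" → prefix "sfzfczztcts" already present; 0 new (none)
  "sfzfczztt" → prefix "sfzfczzt" already present; 1 new (t)
  "sfzfttfczc" → prefix "sfzft" already present; 5 new (t, f, c, z, c)
  "sftsssfst" → prefix "sf" already present; 7 new (t, s, s, s, f, s, t)
Total nodes = 6 + 6 + 4 + 0 + 5 + 5 + 1 + 3 + 1 + 1 + 1 + 2 + 0 + 1 + 5 + 7 = 48

48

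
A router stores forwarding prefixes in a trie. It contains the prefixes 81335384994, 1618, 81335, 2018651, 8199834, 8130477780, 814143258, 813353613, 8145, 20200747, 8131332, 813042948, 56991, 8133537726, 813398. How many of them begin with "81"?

11

Filter for entries beginning with "81":
Words under "81": 813042948, 8130477780, 8131332, 81335, 813353613, 8133537726, 81335384994, 813398, 814143258, 8145, 8199834
Count: 11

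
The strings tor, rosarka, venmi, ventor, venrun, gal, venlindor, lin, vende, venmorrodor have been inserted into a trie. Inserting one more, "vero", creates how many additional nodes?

2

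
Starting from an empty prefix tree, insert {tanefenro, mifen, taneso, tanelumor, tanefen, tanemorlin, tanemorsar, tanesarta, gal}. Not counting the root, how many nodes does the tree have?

37

Trie structure (* marks end of a word):
(root)
├─ g
│  └─ a
│     └─ l *
├─ m
│  └─ i
│     └─ f
│        └─ e
│           └─ n *
└─ t
   └─ a
      └─ n
         └─ e
            ├─ f
            │  └─ e
            │     └─ n *
            │        └─ r
            │           └─ o *
            ├─ l
            │  └─ u
            │     └─ m
            │        └─ o
            │           └─ r *
            ├─ m
            │  └─ o
            │     └─ r
            │        ├─ l
            │        │  └─ i
            │        │     └─ n *
            │        └─ s
            │           └─ a
            │              └─ r *
            └─ s
               ├─ a
               │  └─ r
               │     └─ t
               │        └─ a *
               └─ o *
Counting every labelled node above: 37.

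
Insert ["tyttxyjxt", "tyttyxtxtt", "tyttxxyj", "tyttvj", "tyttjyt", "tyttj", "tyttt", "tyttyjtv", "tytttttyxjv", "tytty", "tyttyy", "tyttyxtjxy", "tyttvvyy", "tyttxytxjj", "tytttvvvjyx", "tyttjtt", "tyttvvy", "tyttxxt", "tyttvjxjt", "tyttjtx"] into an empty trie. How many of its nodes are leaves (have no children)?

15

A leaf is a node with no children — equivalently, the end of a word that is not a proper prefix of any other stored word.
Those words: "tyttjtt", "tyttjtx", "tyttjyt", "tytttttyxjv", "tytttvvvjyx", "tyttvjxjt", "tyttvvyy", "tyttxxt", "tyttxxyj", "tyttxyjxt", "tyttxytxjj", "tyttyjtv", "tyttyxtjxy", "tyttyxtxtt", "tyttyy"
Leaf count: 15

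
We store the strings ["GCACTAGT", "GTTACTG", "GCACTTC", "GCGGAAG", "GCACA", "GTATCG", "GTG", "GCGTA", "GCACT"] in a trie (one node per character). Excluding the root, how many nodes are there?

Insert word by word; a character creates a node only if that edge doesn't already exist:
  "GCACTAGT" → 8 new (G, C, A, C, T, A, G, T)
  "GTTACTG" → prefix "G" already present; 6 new (T, T, A, C, T, G)
  "GCACTTC" → prefix "GCACT" already present; 2 new (T, C)
  "GCGGAAG" → prefix "GC" already present; 5 new (G, G, A, A, G)
  "GCACA" → prefix "GCAC" already present; 1 new (A)
  "GTATCG" → prefix "GT" already present; 4 new (A, T, C, G)
  "GTG" → prefix "GT" already present; 1 new (G)
  "GCGTA" → prefix "GCG" already present; 2 new (T, A)
  "GCACT" → prefix "GCACT" already present; 0 new (none)
Total nodes = 8 + 6 + 2 + 5 + 1 + 4 + 1 + 2 + 0 = 29

29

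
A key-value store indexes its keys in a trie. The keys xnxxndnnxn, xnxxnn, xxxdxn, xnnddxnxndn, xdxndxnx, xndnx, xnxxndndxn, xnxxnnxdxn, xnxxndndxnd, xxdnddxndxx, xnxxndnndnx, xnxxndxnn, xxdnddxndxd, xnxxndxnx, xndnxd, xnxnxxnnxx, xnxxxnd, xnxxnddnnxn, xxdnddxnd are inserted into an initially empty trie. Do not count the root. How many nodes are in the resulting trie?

76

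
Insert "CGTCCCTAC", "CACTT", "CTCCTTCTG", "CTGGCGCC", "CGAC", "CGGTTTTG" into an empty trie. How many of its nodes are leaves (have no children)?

6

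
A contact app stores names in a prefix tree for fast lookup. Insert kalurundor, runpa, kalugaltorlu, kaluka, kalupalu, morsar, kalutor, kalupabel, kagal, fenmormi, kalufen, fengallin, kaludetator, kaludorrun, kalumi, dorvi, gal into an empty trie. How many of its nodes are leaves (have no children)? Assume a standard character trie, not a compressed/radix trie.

17

A leaf is a node with no children — equivalently, the end of a word that is not a proper prefix of any other stored word.
Those words: "dorvi", "fengallin", "fenmormi", "gal", "kagal", "kaludetator", "kaludorrun", "kalufen", "kalugaltorlu", "kaluka", "kalumi", "kalupabel", "kalupalu", "kalurundor", "kalutor", "morsar", "runpa"
Leaf count: 17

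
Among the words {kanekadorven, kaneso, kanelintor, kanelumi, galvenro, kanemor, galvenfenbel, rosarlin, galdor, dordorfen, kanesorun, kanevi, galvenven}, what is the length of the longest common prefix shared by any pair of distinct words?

6

The deepest shared node is where two words last agree before diverging.
"galvenfenbel" and "galvenro" agree on "galven" (6 characters) before diverging; nothing deeper is shared.
Longest shared-prefix length: 6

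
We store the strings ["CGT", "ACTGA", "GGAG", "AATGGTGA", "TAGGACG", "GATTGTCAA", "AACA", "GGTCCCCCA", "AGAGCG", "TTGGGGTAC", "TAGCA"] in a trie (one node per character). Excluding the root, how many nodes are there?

58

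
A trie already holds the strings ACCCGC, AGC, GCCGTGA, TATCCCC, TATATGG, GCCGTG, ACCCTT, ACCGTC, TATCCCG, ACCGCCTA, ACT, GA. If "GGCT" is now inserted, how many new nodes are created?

"G" is already a path in the trie; the remaining "GCT" must be added.
So 4 − 1 = 3 new nodes.

3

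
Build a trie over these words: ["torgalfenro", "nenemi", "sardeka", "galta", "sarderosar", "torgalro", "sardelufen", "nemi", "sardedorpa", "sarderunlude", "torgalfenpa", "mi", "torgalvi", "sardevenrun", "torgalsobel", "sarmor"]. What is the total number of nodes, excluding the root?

74

For each word, the new-node count is its length minus the longest prefix already in the trie:
  "torgalfenro" → 11 new (t, o, r, g, a, l, f, e, n, r, o)
  "nenemi" → 6 new (n, e, n, e, m, i)
  "sardeka" → 7 new (s, a, r, d, e, k, a)
  "galta" → 5 new (g, a, l, t, a)
  "sarderosar" → prefix "sarde" already present; 5 new (r, o, s, a, r)
  "torgalro" → prefix "torgal" already present; 2 new (r, o)
  "sardelufen" → prefix "sarde" already present; 5 new (l, u, f, e, n)
  "nemi" → prefix "ne" already present; 2 new (m, i)
  "sardedorpa" → prefix "sarde" already present; 5 new (d, o, r, p, a)
  "sarderunlude" → prefix "sarder" already present; 6 new (u, n, l, u, d, e)
  "torgalfenpa" → prefix "torgalfen" already present; 2 new (p, a)
  "mi" → 2 new (m, i)
  "torgalvi" → prefix "torgal" already present; 2 new (v, i)
  "sardevenrun" → prefix "sarde" already present; 6 new (v, e, n, r, u, n)
  "torgalsobel" → prefix "torgal" already present; 5 new (s, o, b, e, l)
  "sarmor" → prefix "sar" already present; 3 new (m, o, r)
Total nodes = 11 + 6 + 7 + 5 + 5 + 2 + 5 + 2 + 5 + 6 + 2 + 2 + 2 + 6 + 5 + 3 = 74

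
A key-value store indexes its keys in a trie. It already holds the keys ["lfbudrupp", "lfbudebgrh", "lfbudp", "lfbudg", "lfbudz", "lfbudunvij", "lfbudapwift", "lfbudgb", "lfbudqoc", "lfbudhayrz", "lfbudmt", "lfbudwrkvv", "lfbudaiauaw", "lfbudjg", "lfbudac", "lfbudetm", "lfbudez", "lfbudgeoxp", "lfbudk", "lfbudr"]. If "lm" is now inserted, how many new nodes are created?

1

Walking "lm" from the root, the first 1 characters ("l") follow existing edges; "m" is the first miss.
New nodes needed: |"lm"| − 1 = 2 − 1 = 1.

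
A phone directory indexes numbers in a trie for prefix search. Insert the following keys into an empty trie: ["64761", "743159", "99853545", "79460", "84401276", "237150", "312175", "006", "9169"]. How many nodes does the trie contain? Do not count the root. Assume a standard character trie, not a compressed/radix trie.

For each word, the new-node count is its length minus the longest prefix already in the trie:
  "64761" → 5 new (6, 4, 7, 6, 1)
  "743159" → 6 new (7, 4, 3, 1, 5, 9)
  "99853545" → 8 new (9, 9, 8, 5, 3, 5, 4, 5)
  "79460" → prefix "7" already present; 4 new (9, 4, 6, 0)
  "84401276" → 8 new (8, 4, 4, 0, 1, 2, 7, 6)
  "237150" → 6 new (2, 3, 7, 1, 5, 0)
  "312175" → 6 new (3, 1, 2, 1, 7, 5)
  "006" → 3 new (0, 0, 6)
  "9169" → prefix "9" already present; 3 new (1, 6, 9)
Total nodes = 5 + 6 + 8 + 4 + 8 + 6 + 6 + 3 + 3 = 49

49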